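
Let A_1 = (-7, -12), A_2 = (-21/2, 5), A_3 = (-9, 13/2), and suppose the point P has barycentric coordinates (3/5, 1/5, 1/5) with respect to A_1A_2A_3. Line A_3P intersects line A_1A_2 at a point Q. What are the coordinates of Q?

(-63/8, -31/4)

Line A_3P meets A_1A_2 where the A_3-coordinate vanishes; zeroing P's A_3-weight and renormalizing leaves A_1, A_2-weights 3/5 : 1/5 → (3/4, 1/4).
So Q = (3/4)·A_1 + (1/4)·A_2 = (-63/8, -31/4).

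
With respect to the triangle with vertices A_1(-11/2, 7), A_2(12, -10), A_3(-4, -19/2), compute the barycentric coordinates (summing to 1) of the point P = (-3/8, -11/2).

(1/4, 1/4, 1/2)

Signed area of the reference triangle: [A_1A_2A_3] = ½·((-11/2)·(-10−(-19/2)) + 12·(-19/2−7) + (-4)·(7−(-10))) = ½·(11/4 − 198 − 68) = -1053/8.
[PA_2A_3] = ½·((-3/8)·(-10−(-19/2)) + 12·(-19/2−(-11/2)) + (-4)·(-11/2−(-10))) = ½·(3/16 − 48 − 18) = -1053/32, so the A_1-coordinate is (-1053/32)/(-1053/8) = 1/4.
[A_1PA_3] = ½·((-11/2)·(-11/2−(-19/2)) + (-3/8)·(-19/2−7) + (-4)·(7−(-11/2))) = ½·(-22 + 99/16 − 50) = -1053/32, so the A_2-coordinate is 1/4.
[A_1A_2P] = ½·((-11/2)·(-10−(-11/2)) + 12·(-11/2−7) + (-3/8)·(7−(-10))) = ½·(99/4 − 150 − 51/8) = -1053/16, so the A_3-coordinate is 1/2.
Check: 1/4 + 1/4 + 1/2 = 1.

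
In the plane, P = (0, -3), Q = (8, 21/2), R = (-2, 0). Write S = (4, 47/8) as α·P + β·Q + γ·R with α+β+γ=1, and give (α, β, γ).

(1/12, 7/12, 1/3)

Signed area of the reference triangle: [PQR] = ½·(0·(21/2−0) + 8·(0−(-3)) + (-2)·(-3−(21/2))) = ½·(0 + 24 + 27) = 51/2.
[SQR] = ½·(4·(21/2−0) + 8·(0−(47/8)) + (-2)·(47/8−(21/2))) = ½·(42 − 47 + 37/4) = 17/8, so the P-coordinate is (17/8)/(51/2) = 1/12.
[PSR] = ½·(0·(47/8−0) + 4·(0−(-3)) + (-2)·(-3−(47/8))) = ½·(0 + 12 + 71/4) = 119/8, so the Q-coordinate is 7/12.
[PQS] = ½·(0·(21/2−(47/8)) + 8·(47/8−(-3)) + 4·(-3−(21/2))) = ½·(0 + 71 − 54) = 17/2, so the R-coordinate is 1/3.
Check: 1/12 + 7/12 + 1/3 = 1.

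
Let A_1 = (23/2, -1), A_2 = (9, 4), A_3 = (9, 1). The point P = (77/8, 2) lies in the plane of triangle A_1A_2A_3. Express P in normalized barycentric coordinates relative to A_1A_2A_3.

Signed area of the reference triangle: [A_1A_2A_3] = ½·((23/2)·(4−1) + 9·(1−(-1)) + 9·(-1−4)) = ½·(69/2 + 18 − 45) = 15/4.
[PA_2A_3] = ½·((77/8)·(4−1) + 9·(1−2) + 9·(2−4)) = ½·(231/8 − 9 − 18) = 15/16, so the A_1-coordinate is (15/16)/(15/4) = 1/4.
[A_1PA_3] = ½·((23/2)·(2−1) + (77/8)·(1−(-1)) + 9·(-1−2)) = ½·(23/2 + 77/4 − 27) = 15/8, so the A_2-coordinate is 1/2.
[A_1A_2P] = ½·((23/2)·(4−2) + 9·(2−(-1)) + (77/8)·(-1−4)) = ½·(23 + 27 − 385/8) = 15/16, so the A_3-coordinate is 1/4.

(1/4, 1/2, 1/4)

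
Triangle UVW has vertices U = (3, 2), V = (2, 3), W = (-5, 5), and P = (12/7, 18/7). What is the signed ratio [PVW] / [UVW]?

[UVW] = ½·(3·(3−5) + 2·(5−2) + (-5)·(2−3)) = ½·(-6 + 6 + 5) = 5/2.
[PVW] = ½·((12/7)·(3−5) + 2·(5−(18/7)) + (-5)·(18/7−3)) = ½·(-24/7 + 34/7 + 15/7) = 25/14, so the ratio is (25/14)/(5/2) = 5/7.

5/7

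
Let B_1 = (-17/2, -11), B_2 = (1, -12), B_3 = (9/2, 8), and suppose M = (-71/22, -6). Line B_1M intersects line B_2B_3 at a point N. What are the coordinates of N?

Barycentric coordinates of M with respect to B_1B_2B_3: (6/11, 2/11, 3/11).
On side B_2B_3 the B_1-coordinate is zero; dropping M's B_1-weight 6/11 and renormalizing the remaining 2/11 : 3/11 gives weights 2/5, 3/5 on B_2, B_3.
N = (2/5)·(1, -12) + (3/5)·(9/2, 8) = (31/10, 0).

(31/10, 0)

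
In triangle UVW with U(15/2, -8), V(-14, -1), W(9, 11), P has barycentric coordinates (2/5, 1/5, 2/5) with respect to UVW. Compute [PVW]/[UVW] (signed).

2/5

The signed ratio [PVW]/[UVW] equals the barycentric coordinate of P at vertex U, which is 2/5.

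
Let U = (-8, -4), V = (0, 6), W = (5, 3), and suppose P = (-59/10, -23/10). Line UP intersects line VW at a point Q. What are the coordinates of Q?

Barycentric coordinates of P with respect to UVW: (4/5, 1/10, 1/10).
On side VW the U-coordinate is zero; dropping P's U-weight 4/5 and renormalizing the remaining 1/10 : 1/10 gives weights 1/2, 1/2 on V, W.
Q = (1/2)·(0, 6) + (1/2)·(5, 3) = (5/2, 9/2).

(5/2, 9/2)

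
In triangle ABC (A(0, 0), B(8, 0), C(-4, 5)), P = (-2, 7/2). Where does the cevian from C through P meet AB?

(8/3, 0)

Barycentric coordinates of P with respect to ABC: (1/5, 1/10, 7/10).
On side AB the C-coordinate is zero; dropping P's C-weight 7/10 and renormalizing the remaining 1/5 : 1/10 gives weights 2/3, 1/3 on A, B.
Q = (2/3)·(0, 0) + (1/3)·(8, 0) = (8/3, 0).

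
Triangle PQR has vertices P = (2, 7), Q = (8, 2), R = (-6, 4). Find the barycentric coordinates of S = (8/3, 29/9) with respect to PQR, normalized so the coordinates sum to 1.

Signed area of the reference triangle: [PQR] = ½·(2·(2−4) + 8·(4−7) + (-6)·(7−2)) = ½·(-4 − 24 − 30) = -29.
[SQR] = ½·((8/3)·(2−4) + 8·(4−(29/9)) + (-6)·(29/9−2)) = ½·(-16/3 + 56/9 − 22/3) = -29/9, so the P-coordinate is (-29/9)/(-29) = 1/9.
[PSR] = ½·(2·(29/9−4) + (8/3)·(4−7) + (-6)·(7−(29/9))) = ½·(-14/9 − 8 − 68/3) = -145/9, so the Q-coordinate is 5/9.
[PQS] = ½·(2·(2−(29/9)) + 8·(29/9−7) + (8/3)·(7−2)) = ½·(-22/9 − 272/9 + 40/3) = -29/3, so the R-coordinate is 1/3.
Check: 1/9 + 5/9 + 1/3 = 1.

(1/9, 5/9, 1/3)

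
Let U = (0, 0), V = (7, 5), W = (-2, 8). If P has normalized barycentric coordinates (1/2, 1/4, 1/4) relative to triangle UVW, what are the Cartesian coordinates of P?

P = (1/2)·U + (1/4)·V + (1/4)·W.
x-coordinate: (1/2)·0 + (1/4)·7 + (1/4)·(-2) = 5/4.
y-coordinate: (1/2)·0 + (1/4)·5 + (1/4)·8 = 13/4.

(5/4, 13/4)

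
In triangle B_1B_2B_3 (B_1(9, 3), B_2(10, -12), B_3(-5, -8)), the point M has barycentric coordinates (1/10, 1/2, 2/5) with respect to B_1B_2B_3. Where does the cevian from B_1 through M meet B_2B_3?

(10/3, -92/9)

Line B_1M meets B_2B_3 where the B_1-coordinate vanishes; zeroing M's B_1-weight and renormalizing leaves B_2, B_3-weights 1/2 : 2/5 → (5/9, 4/9).
So N = (5/9)·B_2 + (4/9)·B_3 = (10/3, -92/9).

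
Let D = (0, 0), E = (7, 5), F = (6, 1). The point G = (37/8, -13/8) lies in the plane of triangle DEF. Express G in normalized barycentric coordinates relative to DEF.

Signed area of the reference triangle: [DEF] = ½·(0·(5−1) + 7·(1−0) + 6·(0−5)) = ½·(0 + 7 − 30) = -23/2.
[GEF] = ½·((37/8)·(5−1) + 7·(1−(-13/8)) + 6·(-13/8−5)) = ½·(37/2 + 147/8 − 159/4) = -23/16, so the D-coordinate is (-23/16)/(-23/2) = 1/8.
[DGF] = ½·(0·(-13/8−1) + (37/8)·(1−0) + 6·(0−(-13/8))) = ½·(0 + 37/8 + 39/4) = 115/16, so the E-coordinate is -5/8.
[DEG] = ½·(0·(5−(-13/8)) + 7·(-13/8−0) + (37/8)·(0−5)) = ½·(0 − 91/8 − 185/8) = -69/4, so the F-coordinate is 3/2.

(1/8, -5/8, 3/2)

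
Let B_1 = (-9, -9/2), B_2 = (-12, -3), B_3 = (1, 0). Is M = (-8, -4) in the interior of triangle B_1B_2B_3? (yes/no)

Barycentric coordinates of M: (50/57, 1/57, 2/19).
The three coordinates are positive, positive, positive; a point is interior exactly when all three are positive.

yes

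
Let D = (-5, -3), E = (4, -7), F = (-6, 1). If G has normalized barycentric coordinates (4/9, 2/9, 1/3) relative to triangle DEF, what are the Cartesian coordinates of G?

G = (4/9)·D + (2/9)·E + (1/3)·F.
x-coordinate: (4/9)·(-5) + (2/9)·4 + (1/3)·(-6) = -10/3.
y-coordinate: (4/9)·(-3) + (2/9)·(-7) + (1/3)·1 = -23/9.

(-10/3, -23/9)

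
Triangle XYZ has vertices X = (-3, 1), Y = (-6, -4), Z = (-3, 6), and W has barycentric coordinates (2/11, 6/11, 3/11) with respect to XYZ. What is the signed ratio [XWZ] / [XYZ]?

The signed ratio [XWZ]/[XYZ] equals the barycentric coordinate of W at vertex Y, which is 6/11.

6/11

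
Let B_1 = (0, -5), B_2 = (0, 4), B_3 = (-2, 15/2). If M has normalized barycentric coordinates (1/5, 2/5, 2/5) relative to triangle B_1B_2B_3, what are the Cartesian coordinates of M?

(-4/5, 18/5)

M = (1/5)·B_1 + (2/5)·B_2 + (2/5)·B_3.
x-coordinate: (1/5)·0 + (2/5)·0 + (2/5)·(-2) = -4/5.
y-coordinate: (1/5)·(-5) + (2/5)·4 + (2/5)·(15/2) = 18/5.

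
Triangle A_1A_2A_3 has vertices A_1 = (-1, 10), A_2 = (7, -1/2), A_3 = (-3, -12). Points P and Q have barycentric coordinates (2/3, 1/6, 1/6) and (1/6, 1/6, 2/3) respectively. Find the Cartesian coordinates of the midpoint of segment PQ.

(-1/2, -11/12)

Barycentric coordinates of the midpoint are the average: (5/12, 1/6, 5/12).
Converting: (5/12)·A_1 + (1/6)·A_2 + (5/12)·A_3 = (-1/2, -11/12).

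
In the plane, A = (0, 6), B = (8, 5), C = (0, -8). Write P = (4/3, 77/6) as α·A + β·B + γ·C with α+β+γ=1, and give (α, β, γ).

Signed area of the reference triangle: [ABC] = ½·(0·(5−(-8)) + 8·(-8−6) + 0·(6−5)) = ½·(0 − 112 + 0) = -56.
[PBC] = ½·((4/3)·(5−(-8)) + 8·(-8−(77/6)) + 0·(77/6−5)) = ½·(52/3 − 500/3 + 0) = -224/3, so the A-coordinate is (-224/3)/(-56) = 4/3.
[APC] = ½·(0·(77/6−(-8)) + (4/3)·(-8−6) + 0·(6−(77/6))) = ½·(0 − 56/3 + 0) = -28/3, so the B-coordinate is 1/6.
[ABP] = ½·(0·(5−(77/6)) + 8·(77/6−6) + (4/3)·(6−5)) = ½·(0 + 164/3 + 4/3) = 28, so the C-coordinate is -1/2.

(4/3, 1/6, -1/2)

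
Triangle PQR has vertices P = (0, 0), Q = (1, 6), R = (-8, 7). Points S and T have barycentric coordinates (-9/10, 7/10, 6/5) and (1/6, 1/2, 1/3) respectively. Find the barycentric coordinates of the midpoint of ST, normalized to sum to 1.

Since both coordinate triples sum to 1, the midpoint's barycentrics are the componentwise average.
(-9/10+1/6)/2 = -11/30; similarly 3/5 and 23/30.

(-11/30, 3/5, 23/30)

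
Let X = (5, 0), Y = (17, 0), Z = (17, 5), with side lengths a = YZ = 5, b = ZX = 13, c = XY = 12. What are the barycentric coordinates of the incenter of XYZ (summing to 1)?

(1/6, 13/30, 2/5)

The incenter has barycentric coordinates proportional to the opposite side lengths: (5 : 13 : 12).
Normalizing by 5+13+12 = 30 gives (1/6, 13/30, 2/5).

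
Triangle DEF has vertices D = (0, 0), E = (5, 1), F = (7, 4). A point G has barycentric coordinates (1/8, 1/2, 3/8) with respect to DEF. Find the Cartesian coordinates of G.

(41/8, 2)

G = (1/8)·D + (1/2)·E + (3/8)·F.
x-coordinate: (1/8)·0 + (1/2)·5 + (3/8)·7 = 41/8.
y-coordinate: (1/8)·0 + (1/2)·1 + (3/8)·4 = 2.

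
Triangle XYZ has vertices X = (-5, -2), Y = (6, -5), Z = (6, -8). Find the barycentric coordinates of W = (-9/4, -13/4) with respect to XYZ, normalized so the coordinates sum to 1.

(3/4, 1/12, 1/6)

Signed area of the reference triangle: [XYZ] = ½·((-5)·(-5−(-8)) + 6·(-8−(-2)) + 6·(-2−(-5))) = ½·(-15 − 36 + 18) = -33/2.
[WYZ] = ½·((-9/4)·(-5−(-8)) + 6·(-8−(-13/4)) + 6·(-13/4−(-5))) = ½·(-27/4 − 57/2 + 21/2) = -99/8, so the X-coordinate is (-99/8)/(-33/2) = 3/4.
[XWZ] = ½·((-5)·(-13/4−(-8)) + (-9/4)·(-8−(-2)) + 6·(-2−(-13/4))) = ½·(-95/4 + 27/2 + 15/2) = -11/8, so the Y-coordinate is 1/12.
[XYW] = ½·((-5)·(-5−(-13/4)) + 6·(-13/4−(-2)) + (-9/4)·(-2−(-5))) = ½·(35/4 − 15/2 − 27/4) = -11/4, so the Z-coordinate is 1/6.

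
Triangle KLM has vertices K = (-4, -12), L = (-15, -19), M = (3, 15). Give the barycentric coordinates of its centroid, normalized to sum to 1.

(1/3, 1/3, 1/3)

The centroid is the average of the vertices, so each weight is 1/3.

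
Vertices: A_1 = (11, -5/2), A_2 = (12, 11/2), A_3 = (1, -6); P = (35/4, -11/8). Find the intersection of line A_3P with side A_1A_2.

Barycentric coordinates of P with respect to A_1A_2A_3: (1/2, 1/4, 1/4).
On side A_1A_2 the A_3-coordinate is zero; dropping P's A_3-weight 1/4 and renormalizing the remaining 1/2 : 1/4 gives weights 2/3, 1/3 on A_1, A_2.
Q = (2/3)·(11, -5/2) + (1/3)·(12, 11/2) = (34/3, 1/6).

(34/3, 1/6)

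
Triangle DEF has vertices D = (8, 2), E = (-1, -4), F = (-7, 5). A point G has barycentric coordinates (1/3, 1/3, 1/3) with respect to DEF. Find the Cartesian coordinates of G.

G = (1/3)·D + (1/3)·E + (1/3)·F.
x-coordinate: (1/3)·8 + (1/3)·(-1) + (1/3)·(-7) = 0.
y-coordinate: (1/3)·2 + (1/3)·(-4) + (1/3)·5 = 1.

(0, 1)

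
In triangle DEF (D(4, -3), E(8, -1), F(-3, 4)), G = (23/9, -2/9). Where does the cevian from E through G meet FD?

(1, 0)

Barycentric coordinates of G with respect to DEF: (4/9, 2/9, 1/3).
On side FD the E-coordinate is zero; dropping G's E-weight 2/9 and renormalizing the remaining 1/3 : 4/9 gives weights 3/7, 4/7 on F, D.
H = (3/7)·(-3, 4) + (4/7)·(4, -3) = (1, 0).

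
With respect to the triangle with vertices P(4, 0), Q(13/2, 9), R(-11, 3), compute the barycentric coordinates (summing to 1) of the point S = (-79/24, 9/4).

(5/12, 1/12, 1/2)

Signed area of the reference triangle: [PQR] = ½·(4·(9−3) + (13/2)·(3−0) + (-11)·(0−9)) = ½·(24 + 39/2 + 99) = 285/4.
[SQR] = ½·((-79/24)·(9−3) + (13/2)·(3−(9/4)) + (-11)·(9/4−9)) = ½·(-79/4 + 39/8 + 297/4) = 475/16, so the P-coordinate is (475/16)/(285/4) = 5/12.
[PSR] = ½·(4·(9/4−3) + (-79/24)·(3−0) + (-11)·(0−(9/4))) = ½·(-3 − 79/8 + 99/4) = 95/16, so the Q-coordinate is 1/12.
[PQS] = ½·(4·(9−(9/4)) + (13/2)·(9/4−0) + (-79/24)·(0−9)) = ½·(27 + 117/8 + 237/8) = 285/8, so the R-coordinate is 1/2.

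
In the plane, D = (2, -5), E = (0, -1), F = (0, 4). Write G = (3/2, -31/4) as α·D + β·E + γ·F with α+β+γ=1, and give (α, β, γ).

Signed area of the reference triangle: [DEF] = ½·(2·(-1−4) + 0·(4−(-5)) + 0·(-5−(-1))) = ½·(-10 + 0 + 0) = -5.
[GEF] = ½·((3/2)·(-1−4) + 0·(4−(-31/4)) + 0·(-31/4−(-1))) = ½·(-15/2 + 0 + 0) = -15/4, so the D-coordinate is (-15/4)/(-5) = 3/4.
[DGF] = ½·(2·(-31/4−4) + (3/2)·(4−(-5)) + 0·(-5−(-31/4))) = ½·(-47/2 + 27/2 + 0) = -5, so the E-coordinate is 1.
[DEG] = ½·(2·(-1−(-31/4)) + 0·(-31/4−(-5)) + (3/2)·(-5−(-1))) = ½·(27/2 + 0 − 6) = 15/4, so the F-coordinate is -3/4.

(3/4, 1, -3/4)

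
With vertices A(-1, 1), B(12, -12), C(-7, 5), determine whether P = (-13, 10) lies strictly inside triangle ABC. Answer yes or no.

no

Barycentric coordinates of P: (-7/26, -3/13, 3/2).
The three coordinates are negative, negative, positive; a point is interior exactly when all three are positive.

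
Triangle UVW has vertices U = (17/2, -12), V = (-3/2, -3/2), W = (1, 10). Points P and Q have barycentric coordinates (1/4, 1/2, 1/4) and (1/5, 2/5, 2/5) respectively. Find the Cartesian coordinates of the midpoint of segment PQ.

(25/16, -1/8)

Barycentric coordinates of the midpoint are the average: (9/40, 9/20, 13/40).
Converting: (9/40)·U + (9/20)·V + (13/40)·W = (25/16, -1/8).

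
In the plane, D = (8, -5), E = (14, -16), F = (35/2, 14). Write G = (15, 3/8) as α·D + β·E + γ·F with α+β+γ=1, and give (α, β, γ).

Signed area of the reference triangle: [DEF] = ½·(8·(-16−14) + 14·(14−(-5)) + (35/2)·(-5−(-16))) = ½·(-240 + 266 + 385/2) = 437/4.
[GEF] = ½·(15·(-16−14) + 14·(14−(3/8)) + (35/2)·(3/8−(-16))) = ½·(-450 + 763/4 + 4585/16) = 437/32, so the D-coordinate is (437/32)/(437/4) = 1/8.
[DGF] = ½·(8·(3/8−14) + 15·(14−(-5)) + (35/2)·(-5−(3/8))) = ½·(-109 + 285 − 1505/16) = 1311/32, so the E-coordinate is 3/8.
[DEG] = ½·(8·(-16−(3/8)) + 14·(3/8−(-5)) + 15·(-5−(-16))) = ½·(-131 + 301/4 + 165) = 437/8, so the F-coordinate is 1/2.

(1/8, 3/8, 1/2)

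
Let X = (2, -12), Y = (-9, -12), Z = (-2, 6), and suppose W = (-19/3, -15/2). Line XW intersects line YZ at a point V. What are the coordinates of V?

(-78/11, -78/11)

Barycentric coordinates of W with respect to XYZ: (1/12, 2/3, 1/4).
On side YZ the X-coordinate is zero; dropping W's X-weight 1/12 and renormalizing the remaining 2/3 : 1/4 gives weights 8/11, 3/11 on Y, Z.
V = (8/11)·(-9, -12) + (3/11)·(-2, 6) = (-78/11, -78/11).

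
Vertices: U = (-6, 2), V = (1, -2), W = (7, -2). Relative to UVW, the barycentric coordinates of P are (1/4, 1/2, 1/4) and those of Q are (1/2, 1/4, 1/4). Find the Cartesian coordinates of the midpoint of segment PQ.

(-1/8, -1/2)

Barycentric coordinates of the midpoint are the average: (3/8, 3/8, 1/4).
Converting: (3/8)·U + (3/8)·V + (1/4)·W = (-1/8, -1/2).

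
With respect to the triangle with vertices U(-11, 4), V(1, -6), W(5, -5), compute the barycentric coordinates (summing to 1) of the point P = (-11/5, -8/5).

(2/5, 1/5, 2/5)

Signed area of the reference triangle: [UVW] = ½·((-11)·(-6−(-5)) + 1·(-5−4) + 5·(4−(-6))) = ½·(11 − 9 + 50) = 26.
[PVW] = ½·((-11/5)·(-6−(-5)) + 1·(-5−(-8/5)) + 5·(-8/5−(-6))) = ½·(11/5 − 17/5 + 22) = 52/5, so the U-coordinate is (52/5)/26 = 2/5.
[UPW] = ½·((-11)·(-8/5−(-5)) + (-11/5)·(-5−4) + 5·(4−(-8/5))) = ½·(-187/5 + 99/5 + 28) = 26/5, so the V-coordinate is 1/5.
[UVP] = ½·((-11)·(-6−(-8/5)) + 1·(-8/5−4) + (-11/5)·(4−(-6))) = ½·(242/5 − 28/5 − 22) = 52/5, so the W-coordinate is 2/5.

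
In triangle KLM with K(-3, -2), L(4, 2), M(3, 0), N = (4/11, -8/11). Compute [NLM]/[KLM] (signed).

5/11

[KLM] = ½·((-3)·(2−0) + 4·(0−(-2)) + 3·(-2−2)) = ½·(-6 + 8 − 12) = -5.
[NLM] = ½·((4/11)·(2−0) + 4·(0−(-8/11)) + 3·(-8/11−2)) = ½·(8/11 + 32/11 − 90/11) = -25/11, so the ratio is (-25/11)/(-5) = 5/11.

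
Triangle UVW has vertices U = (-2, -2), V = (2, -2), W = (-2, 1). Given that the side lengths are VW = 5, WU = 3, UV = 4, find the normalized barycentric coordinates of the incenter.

The incenter has barycentric coordinates proportional to the opposite side lengths: (5 : 3 : 4).
Normalizing by 5+3+4 = 12 gives (5/12, 1/4, 1/3).

(5/12, 1/4, 1/3)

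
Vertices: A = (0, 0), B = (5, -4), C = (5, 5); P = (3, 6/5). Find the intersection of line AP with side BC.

(5, 2)

Barycentric coordinates of P with respect to ABC: (2/5, 1/5, 2/5).
On side BC the A-coordinate is zero; dropping P's A-weight 2/5 and renormalizing the remaining 1/5 : 2/5 gives weights 1/3, 2/3 on B, C.
Q = (1/3)·(5, -4) + (2/3)·(5, 5) = (5, 2).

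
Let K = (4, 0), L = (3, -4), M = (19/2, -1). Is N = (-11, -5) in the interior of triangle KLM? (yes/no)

Barycentric coordinates of N: (71/46, 85/46, -55/23).
The three coordinates are positive, positive, negative; a point is interior exactly when all three are positive.

no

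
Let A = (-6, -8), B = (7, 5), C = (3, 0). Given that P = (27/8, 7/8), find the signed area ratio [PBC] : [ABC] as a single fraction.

1/8

[ABC] = ½·((-6)·(5−0) + 7·(0−(-8)) + 3·(-8−5)) = ½·(-30 + 56 − 39) = -13/2.
[PBC] = ½·((27/8)·(5−0) + 7·(0−(7/8)) + 3·(7/8−5)) = ½·(135/8 − 49/8 − 99/8) = -13/16, so the ratio is (-13/16)/(-13/2) = 1/8.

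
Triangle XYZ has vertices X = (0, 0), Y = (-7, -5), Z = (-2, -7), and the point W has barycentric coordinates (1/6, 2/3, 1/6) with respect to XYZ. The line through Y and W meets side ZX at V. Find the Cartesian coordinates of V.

(-1, -7/2)

Line YW meets ZX where the Y-coordinate vanishes; zeroing W's Y-weight and renormalizing leaves Z, X-weights 1/6 : 1/6 → (1/2, 1/2).
So V = (1/2)·Z + (1/2)·X = (-1, -7/2).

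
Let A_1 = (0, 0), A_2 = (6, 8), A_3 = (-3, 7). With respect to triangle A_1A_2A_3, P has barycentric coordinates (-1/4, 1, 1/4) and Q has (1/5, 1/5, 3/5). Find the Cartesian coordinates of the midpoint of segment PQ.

(93/40, 311/40)

Barycentric coordinates of the midpoint are the average: (-1/40, 3/5, 17/40).
Converting: (-1/40)·A_1 + (3/5)·A_2 + (17/40)·A_3 = (93/40, 311/40).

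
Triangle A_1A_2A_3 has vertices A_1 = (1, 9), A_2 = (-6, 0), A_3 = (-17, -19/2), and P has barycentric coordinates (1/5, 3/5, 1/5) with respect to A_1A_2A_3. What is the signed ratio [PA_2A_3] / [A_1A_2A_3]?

1/5

The signed ratio [PA_2A_3]/[A_1A_2A_3] equals the barycentric coordinate of P at vertex A_1, which is 1/5.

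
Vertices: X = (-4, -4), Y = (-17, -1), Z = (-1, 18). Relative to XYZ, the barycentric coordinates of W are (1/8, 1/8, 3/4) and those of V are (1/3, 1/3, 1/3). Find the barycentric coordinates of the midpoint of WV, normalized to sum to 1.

(11/48, 11/48, 13/24)

Since both coordinate triples sum to 1, the midpoint's barycentrics are the componentwise average.
(1/8+1/3)/2 = 11/48; similarly 11/48 and 13/24.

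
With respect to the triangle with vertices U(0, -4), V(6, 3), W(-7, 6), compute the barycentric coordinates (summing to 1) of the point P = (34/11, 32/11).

(1/11, 8/11, 2/11)

Signed area of the reference triangle: [UVW] = ½·(0·(3−6) + 6·(6−(-4)) + (-7)·(-4−3)) = ½·(0 + 60 + 49) = 109/2.
[PVW] = ½·((34/11)·(3−6) + 6·(6−(32/11)) + (-7)·(32/11−3)) = ½·(-102/11 + 204/11 + 7/11) = 109/22, so the U-coordinate is (109/22)/(109/2) = 1/11.
[UPW] = ½·(0·(32/11−6) + (34/11)·(6−(-4)) + (-7)·(-4−(32/11))) = ½·(0 + 340/11 + 532/11) = 436/11, so the V-coordinate is 8/11.
[UVP] = ½·(0·(3−(32/11)) + 6·(32/11−(-4)) + (34/11)·(-4−3)) = ½·(0 + 456/11 − 238/11) = 109/11, so the W-coordinate is 2/11.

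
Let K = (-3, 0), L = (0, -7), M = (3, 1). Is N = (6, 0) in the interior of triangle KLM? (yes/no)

no

Barycentric coordinates of N: (-3/5, 1/5, 7/5).
The three coordinates are negative, positive, positive; a point is interior exactly when all three are positive.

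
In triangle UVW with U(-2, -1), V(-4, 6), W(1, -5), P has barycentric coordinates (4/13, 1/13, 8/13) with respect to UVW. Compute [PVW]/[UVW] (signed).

The signed ratio [PVW]/[UVW] equals the barycentric coordinate of P at vertex U, which is 4/13.

4/13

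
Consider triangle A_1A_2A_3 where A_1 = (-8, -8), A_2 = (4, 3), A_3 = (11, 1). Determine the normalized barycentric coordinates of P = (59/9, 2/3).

Signed area of the reference triangle: [A_1A_2A_3] = ½·((-8)·(3−1) + 4·(1−(-8)) + 11·(-8−3)) = ½·(-16 + 36 − 121) = -101/2.
[PA_2A_3] = ½·((59/9)·(3−1) + 4·(1−(2/3)) + 11·(2/3−3)) = ½·(118/9 + 4/3 − 77/3) = -101/18, so the A_1-coordinate is (-101/18)/(-101/2) = 1/9.
[A_1PA_3] = ½·((-8)·(2/3−1) + (59/9)·(1−(-8)) + 11·(-8−(2/3))) = ½·(8/3 + 59 − 286/3) = -101/6, so the A_2-coordinate is 1/3.
[A_1A_2P] = ½·((-8)·(3−(2/3)) + 4·(2/3−(-8)) + (59/9)·(-8−3)) = ½·(-56/3 + 104/3 − 649/9) = -505/18, so the A_3-coordinate is 5/9.
Check: 1/9 + 1/3 + 5/9 = 1.

(1/9, 1/3, 5/9)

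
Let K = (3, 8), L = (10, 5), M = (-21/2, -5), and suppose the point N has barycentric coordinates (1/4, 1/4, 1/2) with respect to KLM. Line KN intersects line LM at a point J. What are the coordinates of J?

(-11/3, -5/3)

Line KN meets LM where the K-coordinate vanishes; zeroing N's K-weight and renormalizing leaves L, M-weights 1/4 : 1/2 → (1/3, 2/3).
So J = (1/3)·L + (2/3)·M = (-11/3, -5/3).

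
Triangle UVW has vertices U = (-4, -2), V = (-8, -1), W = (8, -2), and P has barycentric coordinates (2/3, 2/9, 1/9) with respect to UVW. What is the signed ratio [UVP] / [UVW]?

The signed ratio [UVP]/[UVW] equals the barycentric coordinate of P at vertex W, which is 1/9.

1/9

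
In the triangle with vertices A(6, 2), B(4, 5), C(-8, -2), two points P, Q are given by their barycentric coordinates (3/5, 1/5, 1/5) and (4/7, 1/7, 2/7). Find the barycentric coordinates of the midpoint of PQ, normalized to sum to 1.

(41/70, 6/35, 17/70)

Since both coordinate triples sum to 1, the midpoint's barycentrics are the componentwise average.
(3/5+4/7)/2 = 41/70; similarly 6/35 and 17/70.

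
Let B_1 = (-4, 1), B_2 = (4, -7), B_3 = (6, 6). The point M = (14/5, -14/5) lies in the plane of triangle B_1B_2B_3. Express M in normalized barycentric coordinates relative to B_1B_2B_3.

Signed area of the reference triangle: [B_1B_2B_3] = ½·((-4)·(-7−6) + 4·(6−1) + 6·(1−(-7))) = ½·(52 + 20 + 48) = 60.
[MB_2B_3] = ½·((14/5)·(-7−6) + 4·(6−(-14/5)) + 6·(-14/5−(-7))) = ½·(-182/5 + 176/5 + 126/5) = 12, so the B_1-coordinate is 12/60 = 1/5.
[B_1MB_3] = ½·((-4)·(-14/5−6) + (14/5)·(6−1) + 6·(1−(-14/5))) = ½·(176/5 + 14 + 114/5) = 36, so the B_2-coordinate is 3/5.
[B_1B_2M] = ½·((-4)·(-7−(-14/5)) + 4·(-14/5−1) + (14/5)·(1−(-7))) = ½·(84/5 − 76/5 + 112/5) = 12, so the B_3-coordinate is 1/5.

(1/5, 3/5, 1/5)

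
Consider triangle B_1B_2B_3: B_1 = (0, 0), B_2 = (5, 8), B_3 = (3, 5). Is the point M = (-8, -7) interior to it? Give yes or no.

no

Barycentric coordinates of M: (-9, -19, 29).
The three coordinates are negative, negative, positive; a point is interior exactly when all three are positive.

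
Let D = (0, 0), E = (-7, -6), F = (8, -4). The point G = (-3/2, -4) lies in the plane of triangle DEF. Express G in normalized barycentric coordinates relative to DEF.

(1/4, 1/2, 1/4)

Signed area of the reference triangle: [DEF] = ½·(0·(-6−(-4)) + (-7)·(-4−0) + 8·(0−(-6))) = ½·(0 + 28 + 48) = 38.
[GEF] = ½·((-3/2)·(-6−(-4)) + (-7)·(-4−(-4)) + 8·(-4−(-6))) = ½·(3 + 0 + 16) = 19/2, so the D-coordinate is (19/2)/38 = 1/4.
[DGF] = ½·(0·(-4−(-4)) + (-3/2)·(-4−0) + 8·(0−(-4))) = ½·(0 + 6 + 32) = 19, so the E-coordinate is 1/2.
[DEG] = ½·(0·(-6−(-4)) + (-7)·(-4−0) + (-3/2)·(0−(-6))) = ½·(0 + 28 − 9) = 19/2, so the F-coordinate is 1/4.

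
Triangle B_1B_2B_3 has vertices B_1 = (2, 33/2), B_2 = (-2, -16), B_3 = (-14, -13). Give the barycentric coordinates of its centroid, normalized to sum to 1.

The centroid is the average of the vertices, so each weight is 1/3.

(1/3, 1/3, 1/3)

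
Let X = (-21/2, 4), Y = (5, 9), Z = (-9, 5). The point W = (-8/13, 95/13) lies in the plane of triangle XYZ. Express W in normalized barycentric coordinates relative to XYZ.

Signed area of the reference triangle: [XYZ] = ½·((-21/2)·(9−5) + 5·(5−4) + (-9)·(4−9)) = ½·(-42 + 5 + 45) = 4.
[WYZ] = ½·((-8/13)·(9−5) + 5·(5−(95/13)) + (-9)·(95/13−9)) = ½·(-32/13 − 150/13 + 198/13) = 8/13, so the X-coordinate is (8/13)/4 = 2/13.
[XWZ] = ½·((-21/2)·(95/13−5) + (-8/13)·(5−4) + (-9)·(4−(95/13))) = ½·(-315/13 − 8/13 + 387/13) = 32/13, so the Y-coordinate is 8/13.
[XYW] = ½·((-21/2)·(9−(95/13)) + 5·(95/13−4) + (-8/13)·(4−9)) = ½·(-231/13 + 215/13 + 40/13) = 12/13, so the Z-coordinate is 3/13.
Check: 2/13 + 8/13 + 3/13 = 1.

(2/13, 8/13, 3/13)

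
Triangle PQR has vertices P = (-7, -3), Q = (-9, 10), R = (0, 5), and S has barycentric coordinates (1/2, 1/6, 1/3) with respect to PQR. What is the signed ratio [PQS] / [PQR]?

1/3

The signed ratio [PQS]/[PQR] equals the barycentric coordinate of S at vertex R, which is 1/3.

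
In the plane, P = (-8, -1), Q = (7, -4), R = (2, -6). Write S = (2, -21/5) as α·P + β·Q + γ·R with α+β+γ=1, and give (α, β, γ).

(1/5, 2/5, 2/5)

Signed area of the reference triangle: [PQR] = ½·((-8)·(-4−(-6)) + 7·(-6−(-1)) + 2·(-1−(-4))) = ½·(-16 − 35 + 6) = -45/2.
[SQR] = ½·(2·(-4−(-6)) + 7·(-6−(-21/5)) + 2·(-21/5−(-4))) = ½·(4 − 63/5 − 2/5) = -9/2, so the P-coordinate is (-9/2)/(-45/2) = 1/5.
[PSR] = ½·((-8)·(-21/5−(-6)) + 2·(-6−(-1)) + 2·(-1−(-21/5))) = ½·(-72/5 − 10 + 32/5) = -9, so the Q-coordinate is 2/5.
[PQS] = ½·((-8)·(-4−(-21/5)) + 7·(-21/5−(-1)) + 2·(-1−(-4))) = ½·(-8/5 − 112/5 + 6) = -9, so the R-coordinate is 2/5.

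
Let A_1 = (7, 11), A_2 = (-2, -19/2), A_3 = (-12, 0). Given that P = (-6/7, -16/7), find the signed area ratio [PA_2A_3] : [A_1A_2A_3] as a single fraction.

2/7

[A_1A_2A_3] = ½·(7·(-19/2−0) + (-2)·(0−11) + (-12)·(11−(-19/2))) = ½·(-133/2 + 22 − 246) = -581/4.
[PA_2A_3] = ½·((-6/7)·(-19/2−0) + (-2)·(0−(-16/7)) + (-12)·(-16/7−(-19/2))) = ½·(57/7 − 32/7 − 606/7) = -83/2, so the ratio is (-83/2)/(-581/4) = 2/7.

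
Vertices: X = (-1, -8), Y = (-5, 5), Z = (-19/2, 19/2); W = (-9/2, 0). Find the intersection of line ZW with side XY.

(-2, -19/4)

Barycentric coordinates of W with respect to XYZ: (1/2, 1/6, 1/3).
On side XY the Z-coordinate is zero; dropping W's Z-weight 1/3 and renormalizing the remaining 1/2 : 1/6 gives weights 3/4, 1/4 on X, Y.
V = (3/4)·(-1, -8) + (1/4)·(-5, 5) = (-2, -19/4).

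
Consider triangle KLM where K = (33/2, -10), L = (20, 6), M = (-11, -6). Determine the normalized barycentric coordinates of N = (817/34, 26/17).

Signed area of the reference triangle: [KLM] = ½·((33/2)·(6−(-6)) + 20·(-6−(-10)) + (-11)·(-10−6)) = ½·(198 + 80 + 176) = 227.
[NLM] = ½·((817/34)·(6−(-6)) + 20·(-6−(26/17)) + (-11)·(26/17−6)) = ½·(4902/17 − 2560/17 + 836/17) = 1589/17, so the K-coordinate is (1589/17)/227 = 7/17.
[KNM] = ½·((33/2)·(26/17−(-6)) + (817/34)·(-6−(-10)) + (-11)·(-10−(26/17))) = ½·(2112/17 + 1634/17 + 2156/17) = 2951/17, so the L-coordinate is 13/17.
[KLN] = ½·((33/2)·(6−(26/17)) + 20·(26/17−(-10)) + (817/34)·(-10−6)) = ½·(1254/17 + 3920/17 − 6536/17) = -681/17, so the M-coordinate is -3/17.

(7/17, 13/17, -3/17)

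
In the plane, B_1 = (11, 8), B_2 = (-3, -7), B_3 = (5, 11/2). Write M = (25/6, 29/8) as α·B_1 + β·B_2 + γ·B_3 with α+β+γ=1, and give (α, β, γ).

Signed area of the reference triangle: [B_1B_2B_3] = ½·(11·(-7−(11/2)) + (-3)·(11/2−8) + 5·(8−(-7))) = ½·(-275/2 + 15/2 + 75) = -55/2.
[MB_2B_3] = ½·((25/6)·(-7−(11/2)) + (-3)·(11/2−(29/8)) + 5·(29/8−(-7))) = ½·(-625/12 − 45/8 + 425/8) = -55/24, so the B_1-coordinate is (-55/24)/(-55/2) = 1/12.
[B_1MB_3] = ½·(11·(29/8−(11/2)) + (25/6)·(11/2−8) + 5·(8−(29/8))) = ½·(-165/8 − 125/12 + 175/8) = -55/12, so the B_2-coordinate is 1/6.
[B_1B_2M] = ½·(11·(-7−(29/8)) + (-3)·(29/8−8) + (25/6)·(8−(-7))) = ½·(-935/8 + 105/8 + 125/2) = -165/8, so the B_3-coordinate is 3/4.

(1/12, 1/6, 3/4)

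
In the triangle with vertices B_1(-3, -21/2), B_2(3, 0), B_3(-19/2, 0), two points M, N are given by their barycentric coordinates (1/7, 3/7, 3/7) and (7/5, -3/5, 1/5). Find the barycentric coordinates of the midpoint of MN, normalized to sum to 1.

Since both coordinate triples sum to 1, the midpoint's barycentrics are the componentwise average.
(1/7+7/5)/2 = 27/35; similarly -3/35 and 11/35.

(27/35, -3/35, 11/35)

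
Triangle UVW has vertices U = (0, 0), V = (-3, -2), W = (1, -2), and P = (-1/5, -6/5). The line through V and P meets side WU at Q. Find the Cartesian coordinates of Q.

(1/2, -1)

Barycentric coordinates of P with respect to UVW: (2/5, 1/5, 2/5).
On side WU the V-coordinate is zero; dropping P's V-weight 1/5 and renormalizing the remaining 2/5 : 2/5 gives weights 1/2, 1/2 on W, U.
Q = (1/2)·(1, -2) + (1/2)·(0, 0) = (1/2, -1).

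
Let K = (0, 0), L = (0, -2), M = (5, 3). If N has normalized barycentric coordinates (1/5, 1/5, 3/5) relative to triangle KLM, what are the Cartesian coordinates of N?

N = (1/5)·K + (1/5)·L + (3/5)·M.
x-coordinate: (1/5)·0 + (1/5)·0 + (3/5)·5 = 3.
y-coordinate: (1/5)·0 + (1/5)·(-2) + (3/5)·3 = 7/5.

(3, 7/5)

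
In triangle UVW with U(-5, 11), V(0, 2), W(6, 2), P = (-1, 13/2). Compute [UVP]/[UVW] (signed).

1/4

[UVW] = ½·((-5)·(2−2) + 0·(2−11) + 6·(11−2)) = ½·(0 + 0 + 54) = 27.
[UVP] = ½·((-5)·(2−(13/2)) + 0·(13/2−11) + (-1)·(11−2)) = ½·(45/2 + 0 − 9) = 27/4, so the ratio is (27/4)/27 = 1/4.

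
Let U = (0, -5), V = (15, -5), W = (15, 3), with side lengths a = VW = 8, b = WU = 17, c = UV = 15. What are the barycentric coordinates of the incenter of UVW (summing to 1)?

The incenter has barycentric coordinates proportional to the opposite side lengths: (8 : 17 : 15).
Normalizing by 8+17+15 = 40 gives (1/5, 17/40, 3/8).

(1/5, 17/40, 3/8)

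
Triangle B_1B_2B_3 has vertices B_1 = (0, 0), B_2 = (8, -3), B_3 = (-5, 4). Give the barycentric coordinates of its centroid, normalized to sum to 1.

The centroid is the average of the vertices, so each weight is 1/3.

(1/3, 1/3, 1/3)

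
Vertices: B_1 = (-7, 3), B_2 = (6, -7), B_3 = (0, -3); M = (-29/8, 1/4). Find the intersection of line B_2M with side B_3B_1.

Barycentric coordinates of M with respect to B_1B_2B_3: (5/8, 1/8, 1/4).
On side B_3B_1 the B_2-coordinate is zero; dropping M's B_2-weight 1/8 and renormalizing the remaining 1/4 : 5/8 gives weights 2/7, 5/7 on B_3, B_1.
N = (2/7)·(0, -3) + (5/7)·(-7, 3) = (-5, 9/7).

(-5, 9/7)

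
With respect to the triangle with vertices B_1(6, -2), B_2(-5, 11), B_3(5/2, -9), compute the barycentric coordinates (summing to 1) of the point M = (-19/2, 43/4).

(-3/4, 5/4, 1/2)

Signed area of the reference triangle: [B_1B_2B_3] = ½·(6·(11−(-9)) + (-5)·(-9−(-2)) + (5/2)·(-2−11)) = ½·(120 + 35 − 65/2) = 245/4.
[MB_2B_3] = ½·((-19/2)·(11−(-9)) + (-5)·(-9−(43/4)) + (5/2)·(43/4−11)) = ½·(-190 + 395/4 − 5/8) = -735/16, so the B_1-coordinate is (-735/16)/(245/4) = -3/4.
[B_1MB_3] = ½·(6·(43/4−(-9)) + (-19/2)·(-9−(-2)) + (5/2)·(-2−(43/4))) = ½·(237/2 + 133/2 − 255/8) = 1225/16, so the B_2-coordinate is 5/4.
[B_1B_2M] = ½·(6·(11−(43/4)) + (-5)·(43/4−(-2)) + (-19/2)·(-2−11)) = ½·(3/2 − 255/4 + 247/2) = 245/8, so the B_3-coordinate is 1/2.
Check: -3/4 + 5/4 + 1/2 = 1.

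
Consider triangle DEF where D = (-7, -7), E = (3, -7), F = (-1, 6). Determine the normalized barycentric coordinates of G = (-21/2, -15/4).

(5/4, -1/2, 1/4)

Signed area of the reference triangle: [DEF] = ½·((-7)·(-7−6) + 3·(6−(-7)) + (-1)·(-7−(-7))) = ½·(91 + 39 + 0) = 65.
[GEF] = ½·((-21/2)·(-7−6) + 3·(6−(-15/4)) + (-1)·(-15/4−(-7))) = ½·(273/2 + 117/4 − 13/4) = 325/4, so the D-coordinate is (325/4)/65 = 5/4.
[DGF] = ½·((-7)·(-15/4−6) + (-21/2)·(6−(-7)) + (-1)·(-7−(-15/4))) = ½·(273/4 − 273/2 + 13/4) = -65/2, so the E-coordinate is -1/2.
[DEG] = ½·((-7)·(-7−(-15/4)) + 3·(-15/4−(-7)) + (-21/2)·(-7−(-7))) = ½·(91/4 + 39/4 + 0) = 65/4, so the F-coordinate is 1/4.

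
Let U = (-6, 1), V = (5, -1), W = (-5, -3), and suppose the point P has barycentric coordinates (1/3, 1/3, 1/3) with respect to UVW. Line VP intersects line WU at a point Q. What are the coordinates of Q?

Line VP meets WU where the V-coordinate vanishes; zeroing P's V-weight and renormalizing leaves W, U-weights 1/3 : 1/3 → (1/2, 1/2).
So Q = (1/2)·W + (1/2)·U = (-11/2, -1).

(-11/2, -1)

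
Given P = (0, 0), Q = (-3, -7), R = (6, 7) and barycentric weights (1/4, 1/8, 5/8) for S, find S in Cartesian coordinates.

S = (1/4)·P + (1/8)·Q + (5/8)·R.
x-coordinate: (1/4)·0 + (1/8)·(-3) + (5/8)·6 = 27/8.
y-coordinate: (1/4)·0 + (1/8)·(-7) + (5/8)·7 = 7/2.

(27/8, 7/2)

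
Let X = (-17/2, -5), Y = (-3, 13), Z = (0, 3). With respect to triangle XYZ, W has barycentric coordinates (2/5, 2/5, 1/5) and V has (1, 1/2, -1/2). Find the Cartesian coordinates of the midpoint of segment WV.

(-73/10, 19/10)

Barycentric coordinates of the midpoint are the average: (7/10, 9/20, -3/20).
Converting: (7/10)·X + (9/20)·Y + (-3/20)·Z = (-73/10, 19/10).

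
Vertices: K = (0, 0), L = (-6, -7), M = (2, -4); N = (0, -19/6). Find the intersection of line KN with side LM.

Barycentric coordinates of N with respect to KLM: (1/3, 1/6, 1/2).
On side LM the K-coordinate is zero; dropping N's K-weight 1/3 and renormalizing the remaining 1/6 : 1/2 gives weights 1/4, 3/4 on L, M.
J = (1/4)·(-6, -7) + (3/4)·(2, -4) = (0, -19/4).

(0, -19/4)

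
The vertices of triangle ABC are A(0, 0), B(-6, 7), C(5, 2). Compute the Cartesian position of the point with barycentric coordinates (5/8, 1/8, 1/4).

P = (5/8)·A + (1/8)·B + (1/4)·C.
x-coordinate: (5/8)·0 + (1/8)·(-6) + (1/4)·5 = 1/2.
y-coordinate: (5/8)·0 + (1/8)·7 + (1/4)·2 = 11/8.

(1/2, 11/8)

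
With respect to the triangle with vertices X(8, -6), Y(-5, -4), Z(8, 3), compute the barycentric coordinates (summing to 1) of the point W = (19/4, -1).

(1/4, 1/4, 1/2)

Signed area of the reference triangle: [XYZ] = ½·(8·(-4−3) + (-5)·(3−(-6)) + 8·(-6−(-4))) = ½·(-56 − 45 − 16) = -117/2.
[WYZ] = ½·((19/4)·(-4−3) + (-5)·(3−(-1)) + 8·(-1−(-4))) = ½·(-133/4 − 20 + 24) = -117/8, so the X-coordinate is (-117/8)/(-117/2) = 1/4.
[XWZ] = ½·(8·(-1−3) + (19/4)·(3−(-6)) + 8·(-6−(-1))) = ½·(-32 + 171/4 − 40) = -117/8, so the Y-coordinate is 1/4.
[XYW] = ½·(8·(-4−(-1)) + (-5)·(-1−(-6)) + (19/4)·(-6−(-4))) = ½·(-24 − 25 − 19/2) = -117/4, so the Z-coordinate is 1/2.
Check: 1/4 + 1/4 + 1/2 = 1.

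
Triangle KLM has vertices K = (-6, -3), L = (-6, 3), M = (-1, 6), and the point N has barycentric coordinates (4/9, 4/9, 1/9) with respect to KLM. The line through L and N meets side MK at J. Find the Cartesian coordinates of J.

(-5, -6/5)

Line LN meets MK where the L-coordinate vanishes; zeroing N's L-weight and renormalizing leaves M, K-weights 1/9 : 4/9 → (1/5, 4/5).
So J = (1/5)·M + (4/5)·K = (-5, -6/5).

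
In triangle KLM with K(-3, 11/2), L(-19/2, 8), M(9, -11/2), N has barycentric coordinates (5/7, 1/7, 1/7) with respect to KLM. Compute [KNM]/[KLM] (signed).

1/7

The signed ratio [KNM]/[KLM] equals the barycentric coordinate of N at vertex L, which is 1/7.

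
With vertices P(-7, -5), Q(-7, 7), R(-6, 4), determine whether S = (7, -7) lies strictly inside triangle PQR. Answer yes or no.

no

Barycentric coordinates of S: (-7/3, -32/3, 14).
The three coordinates are negative, negative, positive; a point is interior exactly when all three are positive.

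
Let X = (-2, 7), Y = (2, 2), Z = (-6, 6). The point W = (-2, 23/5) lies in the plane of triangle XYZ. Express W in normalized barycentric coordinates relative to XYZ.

Signed area of the reference triangle: [XYZ] = ½·((-2)·(2−6) + 2·(6−7) + (-6)·(7−2)) = ½·(8 − 2 − 30) = -12.
[WYZ] = ½·((-2)·(2−6) + 2·(6−(23/5)) + (-6)·(23/5−2)) = ½·(8 + 14/5 − 78/5) = -12/5, so the X-coordinate is (-12/5)/(-12) = 1/5.
[XWZ] = ½·((-2)·(23/5−6) + (-2)·(6−7) + (-6)·(7−(23/5))) = ½·(14/5 + 2 − 72/5) = -24/5, so the Y-coordinate is 2/5.
[XYW] = ½·((-2)·(2−(23/5)) + 2·(23/5−7) + (-2)·(7−2)) = ½·(26/5 − 24/5 − 10) = -24/5, so the Z-coordinate is 2/5.
Check: 1/5 + 2/5 + 2/5 = 1.

(1/5, 2/5, 2/5)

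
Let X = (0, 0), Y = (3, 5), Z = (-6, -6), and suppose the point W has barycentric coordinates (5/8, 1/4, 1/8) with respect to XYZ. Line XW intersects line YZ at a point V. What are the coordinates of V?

Line XW meets YZ where the X-coordinate vanishes; zeroing W's X-weight and renormalizing leaves Y, Z-weights 1/4 : 1/8 → (2/3, 1/3).
So V = (2/3)·Y + (1/3)·Z = (0, 4/3).

(0, 4/3)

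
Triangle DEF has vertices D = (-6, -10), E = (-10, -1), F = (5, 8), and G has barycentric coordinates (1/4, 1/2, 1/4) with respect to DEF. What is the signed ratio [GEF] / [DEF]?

1/4

The signed ratio [GEF]/[DEF] equals the barycentric coordinate of G at vertex D, which is 1/4.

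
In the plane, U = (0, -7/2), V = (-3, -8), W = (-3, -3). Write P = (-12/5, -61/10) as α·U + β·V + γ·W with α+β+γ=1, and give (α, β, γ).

(1/5, 3/5, 1/5)

Signed area of the reference triangle: [UVW] = ½·(0·(-8−(-3)) + (-3)·(-3−(-7/2)) + (-3)·(-7/2−(-8))) = ½·(0 − 3/2 − 27/2) = -15/2.
[PVW] = ½·((-12/5)·(-8−(-3)) + (-3)·(-3−(-61/10)) + (-3)·(-61/10−(-8))) = ½·(12 − 93/10 − 57/10) = -3/2, so the U-coordinate is (-3/2)/(-15/2) = 1/5.
[UPW] = ½·(0·(-61/10−(-3)) + (-12/5)·(-3−(-7/2)) + (-3)·(-7/2−(-61/10))) = ½·(0 − 6/5 − 39/5) = -9/2, so the V-coordinate is 3/5.
[UVP] = ½·(0·(-8−(-61/10)) + (-3)·(-61/10−(-7/2)) + (-12/5)·(-7/2−(-8))) = ½·(0 + 39/5 − 54/5) = -3/2, so the W-coordinate is 1/5.
Check: 1/5 + 3/5 + 1/5 = 1.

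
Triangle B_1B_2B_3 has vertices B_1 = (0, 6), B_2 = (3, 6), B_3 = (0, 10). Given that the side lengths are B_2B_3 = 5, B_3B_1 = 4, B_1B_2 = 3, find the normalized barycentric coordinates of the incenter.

(5/12, 1/3, 1/4)

The incenter has barycentric coordinates proportional to the opposite side lengths: (5 : 4 : 3).
Normalizing by 5+4+3 = 12 gives (5/12, 1/3, 1/4).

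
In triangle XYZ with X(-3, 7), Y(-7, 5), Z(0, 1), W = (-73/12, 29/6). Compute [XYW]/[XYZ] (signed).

1/12

[XYZ] = ½·((-3)·(5−1) + (-7)·(1−7) + 0·(7−5)) = ½·(-12 + 42 + 0) = 15.
[XYW] = ½·((-3)·(5−(29/6)) + (-7)·(29/6−7) + (-73/12)·(7−5)) = ½·(-1/2 + 91/6 − 73/6) = 5/4, so the ratio is (5/4)/15 = 1/12.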